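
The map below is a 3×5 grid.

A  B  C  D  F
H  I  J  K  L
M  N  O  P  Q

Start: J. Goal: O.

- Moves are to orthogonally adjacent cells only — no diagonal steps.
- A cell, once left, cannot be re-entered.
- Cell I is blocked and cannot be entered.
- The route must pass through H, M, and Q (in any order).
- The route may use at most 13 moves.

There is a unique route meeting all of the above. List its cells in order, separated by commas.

J, K, P, Q, L, F, D, C, B, A, H, M, N, O

Any route must reach H, M, and Q and still end at O within 13 moves, so the order of the required stops is forced.
Route from J: right to K, down to P, right to Q, 2× up (reaching F), 4× left (reaching A), 2× down (reaching M), 2× right (reaching O) — 13 moves in all.
Check: all required cells visited; 13 ≤ 13 moves.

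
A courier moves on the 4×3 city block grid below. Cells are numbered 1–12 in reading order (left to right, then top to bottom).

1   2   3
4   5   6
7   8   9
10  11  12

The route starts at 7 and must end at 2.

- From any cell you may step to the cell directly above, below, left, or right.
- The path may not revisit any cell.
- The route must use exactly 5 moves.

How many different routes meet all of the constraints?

Need simple routes of exactly 5 moves from 7 to 2 (Manhattan distance 3, so 1 moves are spent on a detour and 1 undoing it).
Enumerating: 7 4 5 6 3 2 | 7 10 11 8 5 2 | 7 8 5 4 1 2 | 7 8 5 6 3 2 | 7 8 9 6 3 2 | 7 8 9 6 5 2.
That gives 6 routes.

6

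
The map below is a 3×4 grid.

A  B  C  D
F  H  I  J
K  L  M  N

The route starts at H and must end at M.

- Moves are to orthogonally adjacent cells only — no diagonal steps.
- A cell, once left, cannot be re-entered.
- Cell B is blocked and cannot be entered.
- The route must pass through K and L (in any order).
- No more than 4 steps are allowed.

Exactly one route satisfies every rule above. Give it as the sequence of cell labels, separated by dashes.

Any route must reach K and L and still end at M within 4 moves, so the order of the required stops is forced.
Route from H: left to F, down to K, 2× right (reaching M) — 4 moves in all.
Check: all required cells visited; 4 ≤ 4 moves.

H - F - K - L - M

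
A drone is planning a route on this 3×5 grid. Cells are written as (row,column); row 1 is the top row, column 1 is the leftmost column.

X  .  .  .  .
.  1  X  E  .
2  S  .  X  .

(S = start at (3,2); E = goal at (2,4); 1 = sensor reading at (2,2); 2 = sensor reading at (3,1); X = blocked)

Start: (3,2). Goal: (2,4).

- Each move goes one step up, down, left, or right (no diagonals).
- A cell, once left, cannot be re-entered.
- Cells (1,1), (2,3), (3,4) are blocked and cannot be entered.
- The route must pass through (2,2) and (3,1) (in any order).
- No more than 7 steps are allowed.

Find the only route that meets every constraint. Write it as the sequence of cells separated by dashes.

The 7-move cap with required stops at (2,2), (3,1) leaves no slack for detours.
Route from (3,2): left to (3,1), up to (2,1), right to (2,2), up to (1,2), 2× right (reaching (1,4)), down to (2,4) — 7 moves in all.
Check: all required cells visited; 7 ≤ 7 moves.

(3,2) - (3,1) - (2,1) - (2,2) - (1,2) - (1,3) - (1,4) - (2,4)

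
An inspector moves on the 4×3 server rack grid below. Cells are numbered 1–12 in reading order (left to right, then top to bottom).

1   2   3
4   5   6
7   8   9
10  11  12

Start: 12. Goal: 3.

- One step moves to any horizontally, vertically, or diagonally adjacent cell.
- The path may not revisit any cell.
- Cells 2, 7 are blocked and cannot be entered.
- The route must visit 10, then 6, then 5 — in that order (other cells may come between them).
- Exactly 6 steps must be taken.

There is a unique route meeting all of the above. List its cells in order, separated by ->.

12 -> 11 -> 10 -> 8 -> 6 -> 5 -> 3

The waypoints must appear in the order 10, 6, 5, with no cell reused.
Route from 12: 2× left (reaching 10), 2× up-right (reaching 6), left to 5, up-right to 3 — 6 moves in all.
Check: order respected (10 at step 2, 6 at step 4, 5 at step 5); 6 moves as required.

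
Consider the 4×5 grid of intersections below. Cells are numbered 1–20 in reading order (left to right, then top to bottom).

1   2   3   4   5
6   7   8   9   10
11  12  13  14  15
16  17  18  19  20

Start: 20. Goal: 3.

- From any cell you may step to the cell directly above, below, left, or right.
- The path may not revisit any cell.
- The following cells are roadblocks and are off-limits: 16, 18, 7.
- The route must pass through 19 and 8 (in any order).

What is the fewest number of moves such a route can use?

Any route passes through 19 and 8 in some order between 20 and 3. Summing Manhattan distances along each leg and taking the cheapest ordering (20 → 19 → 8 → 3) gives a lower bound of 1 + 3 + 1 = 5 moves.
A route of 5 moves achieves this: 20 → 19 → 14 → 9 → 8 → 3.
Since 5 matches the lower bound, it is optimal.

5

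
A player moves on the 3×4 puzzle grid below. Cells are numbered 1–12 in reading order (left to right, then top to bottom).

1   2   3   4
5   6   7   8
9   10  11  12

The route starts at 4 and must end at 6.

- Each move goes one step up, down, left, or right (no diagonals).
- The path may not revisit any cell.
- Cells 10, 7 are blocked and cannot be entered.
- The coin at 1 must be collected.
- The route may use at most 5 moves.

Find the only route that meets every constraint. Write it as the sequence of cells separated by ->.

The 5-move cap with required stops at 1 leaves no slack for detours.
Route from 4: left 3 to 1, down 1 to 5, right 1 to 6 — 5 moves in all.
Check: all required cells visited; 5 ≤ 5 moves.

4 -> 3 -> 2 -> 1 -> 5 -> 6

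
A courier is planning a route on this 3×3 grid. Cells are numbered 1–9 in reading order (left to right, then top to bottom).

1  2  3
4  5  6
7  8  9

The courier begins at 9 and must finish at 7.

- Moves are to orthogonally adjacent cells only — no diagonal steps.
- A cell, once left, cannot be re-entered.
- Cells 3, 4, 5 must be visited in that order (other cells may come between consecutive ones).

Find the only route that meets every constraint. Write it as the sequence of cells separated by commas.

9, 6, 3, 2, 1, 4, 5, 8, 7

The waypoints must appear in the order 3, 4, 5, with no cell reused.
Route from 9: 2× up (reaching 3), 2× left (reaching 1), down to 4, right to 5, down to 8, left to 7 — 8 moves in all.
Check: order respected (3 at step 2, 4 at step 5, 5 at step 6).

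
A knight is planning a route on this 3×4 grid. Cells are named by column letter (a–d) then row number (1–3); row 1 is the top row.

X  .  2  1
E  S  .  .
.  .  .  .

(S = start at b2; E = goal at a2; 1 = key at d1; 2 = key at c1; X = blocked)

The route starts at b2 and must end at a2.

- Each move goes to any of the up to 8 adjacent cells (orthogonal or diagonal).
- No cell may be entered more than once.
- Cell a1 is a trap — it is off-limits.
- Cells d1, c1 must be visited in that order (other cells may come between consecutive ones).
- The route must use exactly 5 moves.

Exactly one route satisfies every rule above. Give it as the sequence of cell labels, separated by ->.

b2 -> c2 -> d1 -> c1 -> b1 -> a2

The waypoints must appear in the order d1, c1, with no cell reused.
Route from b2: right 1 to c2, up-right 1 to d1, left 2 to b1, down-left 1 to a2 — 5 moves in all.
Check: order respected (1 at step 2, 2 at step 3); 5 moves as required.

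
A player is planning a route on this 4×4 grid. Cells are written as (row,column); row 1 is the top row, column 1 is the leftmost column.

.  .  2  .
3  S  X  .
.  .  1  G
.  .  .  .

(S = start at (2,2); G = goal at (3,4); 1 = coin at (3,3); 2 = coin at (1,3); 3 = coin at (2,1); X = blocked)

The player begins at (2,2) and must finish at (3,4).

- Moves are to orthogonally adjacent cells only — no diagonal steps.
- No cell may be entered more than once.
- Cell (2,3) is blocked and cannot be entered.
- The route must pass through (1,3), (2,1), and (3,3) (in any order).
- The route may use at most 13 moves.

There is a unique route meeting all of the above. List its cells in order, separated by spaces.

(2,2) (3,2) (3,3) (4,3) (4,2) (4,1) (3,1) (2,1) (1,1) (1,2) (1,3) (1,4) (2,4) (3,4)

Any route must reach (1,3), (2,1), and (3,3) and still end at (3,4) within 13 moves, so the order of the required stops is forced.
Route from (2,2): down to (3,2), right to (3,3), down to (4,3), 2× left (reaching (4,1)), 3× up (reaching (1,1)), 3× right (reaching (1,4)), 2× down (reaching (3,4)) — 13 moves in all.
Check: all required cells visited; 13 ≤ 13 moves.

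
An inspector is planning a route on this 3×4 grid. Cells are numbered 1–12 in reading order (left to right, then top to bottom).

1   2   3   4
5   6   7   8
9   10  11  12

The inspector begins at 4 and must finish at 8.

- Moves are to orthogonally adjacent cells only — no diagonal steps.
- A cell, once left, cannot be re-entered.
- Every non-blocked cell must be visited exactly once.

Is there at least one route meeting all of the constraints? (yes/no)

One route that works: 4 → 3 → 7 → 6 → 2 → 1 → 5 → 9 → 10 → 11 → 12 → 8.

yes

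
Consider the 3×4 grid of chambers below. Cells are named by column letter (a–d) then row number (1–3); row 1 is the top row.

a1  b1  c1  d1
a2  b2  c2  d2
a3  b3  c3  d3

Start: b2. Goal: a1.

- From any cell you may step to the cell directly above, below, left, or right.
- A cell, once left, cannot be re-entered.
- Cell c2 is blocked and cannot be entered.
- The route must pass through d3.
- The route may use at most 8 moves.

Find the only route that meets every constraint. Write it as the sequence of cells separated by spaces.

b2 b3 c3 d3 d2 d1 c1 b1 a1

The budget equals the shortest possible length, so every move has to be on a shortest route through the required cells.
Route from b2: down 1 to b3, right 2 to d3, up 2 to d1, left 3 to a1 — 8 moves in all.
Check: all required cells visited; 8 ≤ 8 moves.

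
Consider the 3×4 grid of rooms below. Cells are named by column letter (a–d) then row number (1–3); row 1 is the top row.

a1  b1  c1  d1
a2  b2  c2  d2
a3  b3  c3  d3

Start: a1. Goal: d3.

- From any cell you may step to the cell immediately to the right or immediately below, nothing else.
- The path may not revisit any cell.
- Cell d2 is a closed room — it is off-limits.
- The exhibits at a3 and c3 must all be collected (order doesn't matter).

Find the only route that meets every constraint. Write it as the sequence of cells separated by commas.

a1, a2, a3, b3, c3, d3

Moves only go right or down, so the column and row indices never decrease.
Route from a1: down 2 to a3, right 3 to d3 — 5 moves in all.
Check: all required cells visited.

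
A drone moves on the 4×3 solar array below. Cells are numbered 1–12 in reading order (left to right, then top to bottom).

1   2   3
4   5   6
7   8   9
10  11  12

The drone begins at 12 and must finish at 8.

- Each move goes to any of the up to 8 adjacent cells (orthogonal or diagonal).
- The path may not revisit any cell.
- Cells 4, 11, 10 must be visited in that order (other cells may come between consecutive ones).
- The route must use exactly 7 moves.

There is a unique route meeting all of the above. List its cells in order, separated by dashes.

12 - 9 - 5 - 4 - 7 - 11 - 10 - 8

The waypoints must appear in the order 4, 11, 10, with no cell reused.
Route from 12: up to 9, up-left to 5, left to 4, down to 7, down-right to 11, left to 10, up-right to 8 — 7 moves in all.
Check: order respected (4 at step 3, 11 at step 5, 10 at step 6); 7 moves as required.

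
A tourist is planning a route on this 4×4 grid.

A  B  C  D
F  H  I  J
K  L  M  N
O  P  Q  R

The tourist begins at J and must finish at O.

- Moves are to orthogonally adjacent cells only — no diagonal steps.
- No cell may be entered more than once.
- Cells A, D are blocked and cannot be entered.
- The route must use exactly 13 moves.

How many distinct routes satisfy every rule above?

Need simple routes of exactly 13 moves from J to O (Manhattan distance 5, so 4 moves are spent on a detour and 4 undoing it).
Enumerating: J N R Q M I C B H F K L P O | J N R Q P L M I C B H F K O | J I C B H F K L M N R Q P O.
That gives 3 routes.

3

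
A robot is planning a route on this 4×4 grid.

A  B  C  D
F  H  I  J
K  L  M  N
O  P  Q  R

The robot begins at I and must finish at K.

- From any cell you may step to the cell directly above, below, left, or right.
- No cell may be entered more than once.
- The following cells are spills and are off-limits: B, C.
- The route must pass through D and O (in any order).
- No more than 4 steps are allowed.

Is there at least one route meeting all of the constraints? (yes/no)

D must be visited but has only one open neighbour (J), and it is neither the start nor the goal — the route would have to enter and leave through J, re-entering it.

no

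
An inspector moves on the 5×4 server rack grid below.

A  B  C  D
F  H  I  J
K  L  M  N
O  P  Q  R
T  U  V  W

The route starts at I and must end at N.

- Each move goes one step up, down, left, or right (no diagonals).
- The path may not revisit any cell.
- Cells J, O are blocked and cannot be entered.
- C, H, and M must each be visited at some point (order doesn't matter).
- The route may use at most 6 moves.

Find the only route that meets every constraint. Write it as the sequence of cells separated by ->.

The 6-move cap with required stops at C, H, M leaves no slack for detours.
Route from I: up 1 to C, left 1 to B, down 2 to L, right 2 to N — 6 moves in all.
Check: all required cells visited; 6 ≤ 6 moves.

I -> C -> B -> H -> L -> M -> N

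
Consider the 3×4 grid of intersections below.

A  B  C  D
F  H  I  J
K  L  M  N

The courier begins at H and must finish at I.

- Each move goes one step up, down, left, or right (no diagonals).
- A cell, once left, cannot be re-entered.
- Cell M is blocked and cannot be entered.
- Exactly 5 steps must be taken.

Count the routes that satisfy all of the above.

Need simple routes of exactly 5 moves from H to I (Manhattan distance 1, so 2 moves are spent on a detour and 2 undoing it).
Enumerating: H B C D J I | H F A B C I.
That gives 2 routes.

2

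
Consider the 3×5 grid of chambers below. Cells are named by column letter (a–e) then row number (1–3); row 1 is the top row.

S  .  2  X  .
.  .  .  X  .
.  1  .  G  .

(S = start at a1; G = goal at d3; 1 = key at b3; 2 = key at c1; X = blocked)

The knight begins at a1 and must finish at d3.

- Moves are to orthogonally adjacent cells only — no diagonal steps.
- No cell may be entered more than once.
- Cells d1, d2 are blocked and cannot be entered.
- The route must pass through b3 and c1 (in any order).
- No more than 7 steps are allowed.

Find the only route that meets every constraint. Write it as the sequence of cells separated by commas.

The 7-move cap with required stops at b3, c1 leaves no slack for detours.
Route from a1: 2× right (reaching c1), down to c2, left to b2, down to b3, 2× right (reaching d3) — 7 moves in all.
Check: all required cells visited; 7 ≤ 7 moves.

a1, b1, c1, c2, b2, b3, c3, d3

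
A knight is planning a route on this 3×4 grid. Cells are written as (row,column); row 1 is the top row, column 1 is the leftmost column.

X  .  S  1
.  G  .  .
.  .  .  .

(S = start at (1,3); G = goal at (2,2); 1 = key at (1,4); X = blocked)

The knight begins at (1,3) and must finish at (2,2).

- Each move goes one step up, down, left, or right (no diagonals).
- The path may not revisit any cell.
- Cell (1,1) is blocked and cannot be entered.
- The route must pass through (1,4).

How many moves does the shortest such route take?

Any route passes through (1,4) somewhere between (1,3) and (2,2). Summing Manhattan distances along the two legs ((1,3) → (1,4) → (2,2)) gives a lower bound of 1 + 3 = 4 moves.
A route of 4 moves achieves this: (1,3) → (1,4) → (2,4) → (2,3) → (2,2).
Since 4 matches the lower bound, it is optimal.

4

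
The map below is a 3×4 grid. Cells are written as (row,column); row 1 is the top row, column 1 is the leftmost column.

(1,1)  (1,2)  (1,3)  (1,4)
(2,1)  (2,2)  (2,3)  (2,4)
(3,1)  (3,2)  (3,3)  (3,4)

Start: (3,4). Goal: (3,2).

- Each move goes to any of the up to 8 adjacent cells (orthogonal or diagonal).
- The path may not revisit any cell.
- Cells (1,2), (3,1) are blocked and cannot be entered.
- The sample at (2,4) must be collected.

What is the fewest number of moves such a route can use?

3

Any route passes through (2,4) somewhere between (3,4) and (3,2). Summing Chebyshev distances along the two legs ((3,4) → (2,4) → (3,2)) gives a lower bound of 1 + 2 = 3 moves.
A route of 3 moves achieves this: (3,4) → (2,4) → (2,3) → (3,2).
Since 3 matches the lower bound, it is optimal.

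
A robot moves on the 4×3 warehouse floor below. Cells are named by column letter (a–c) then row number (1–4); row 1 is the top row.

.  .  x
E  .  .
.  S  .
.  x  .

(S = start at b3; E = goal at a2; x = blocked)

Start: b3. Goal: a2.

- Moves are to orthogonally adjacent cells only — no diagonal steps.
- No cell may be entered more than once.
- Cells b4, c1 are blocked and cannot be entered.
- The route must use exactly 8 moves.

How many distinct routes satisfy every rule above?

0

Need simple routes of exactly 8 moves from b3 to a2 (Manhattan distance 2, so 3 moves are spent on a detour and 3 undoing it).
No route satisfies every constraint, so the count is 0.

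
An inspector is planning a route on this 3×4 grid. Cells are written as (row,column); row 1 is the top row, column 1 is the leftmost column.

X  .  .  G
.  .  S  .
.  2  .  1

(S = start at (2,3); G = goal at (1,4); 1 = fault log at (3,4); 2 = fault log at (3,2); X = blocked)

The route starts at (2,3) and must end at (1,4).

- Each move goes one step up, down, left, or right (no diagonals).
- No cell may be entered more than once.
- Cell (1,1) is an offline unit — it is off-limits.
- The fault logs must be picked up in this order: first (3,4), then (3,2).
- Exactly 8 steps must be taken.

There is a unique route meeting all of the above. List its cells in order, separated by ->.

The waypoints must appear in the order (3,4), (3,2), with no cell reused.
Route from (2,3): right to (2,4), down to (3,4), 2× left (reaching (3,2)), 2× up (reaching (1,2)), 2× right (reaching (1,4)) — 8 moves in all.
Check: order respected (1 at step 2, 2 at step 4); 8 moves as required.

(2,3) -> (2,4) -> (3,4) -> (3,3) -> (3,2) -> (2,2) -> (1,2) -> (1,3) -> (1,4)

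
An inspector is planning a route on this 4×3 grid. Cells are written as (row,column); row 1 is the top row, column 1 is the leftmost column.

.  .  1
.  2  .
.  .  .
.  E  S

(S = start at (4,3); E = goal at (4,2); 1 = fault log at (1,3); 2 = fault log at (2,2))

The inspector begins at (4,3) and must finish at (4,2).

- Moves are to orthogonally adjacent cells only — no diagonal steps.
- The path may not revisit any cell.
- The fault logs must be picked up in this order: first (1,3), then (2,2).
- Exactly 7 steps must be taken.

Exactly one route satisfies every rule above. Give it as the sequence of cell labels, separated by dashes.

(4,3) - (3,3) - (2,3) - (1,3) - (1,2) - (2,2) - (3,2) - (4,2)

The waypoints must appear in the order (1,3), (2,2), with no cell reused.
Route from (4,3): up 3 to (1,3), left 1 to (1,2), down 3 to (4,2) — 7 moves in all.
Check: order respected (1 at step 3, 2 at step 5); 7 moves as required.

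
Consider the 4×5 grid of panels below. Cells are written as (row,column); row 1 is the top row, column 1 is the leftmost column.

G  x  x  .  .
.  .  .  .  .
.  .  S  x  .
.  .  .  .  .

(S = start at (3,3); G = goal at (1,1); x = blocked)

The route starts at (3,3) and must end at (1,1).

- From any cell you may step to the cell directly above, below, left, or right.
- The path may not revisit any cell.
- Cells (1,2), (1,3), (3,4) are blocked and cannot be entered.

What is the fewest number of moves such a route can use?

4

The Manhattan distance from (3,3) to (1,1) is |3−1| + |3−1| = 4, so at least 4 moves are needed.
A route of 4 moves achieves this: (3,3) → (2,3) → (2,2) → (2,1) → (1,1).
Since 4 matches the lower bound, it is optimal.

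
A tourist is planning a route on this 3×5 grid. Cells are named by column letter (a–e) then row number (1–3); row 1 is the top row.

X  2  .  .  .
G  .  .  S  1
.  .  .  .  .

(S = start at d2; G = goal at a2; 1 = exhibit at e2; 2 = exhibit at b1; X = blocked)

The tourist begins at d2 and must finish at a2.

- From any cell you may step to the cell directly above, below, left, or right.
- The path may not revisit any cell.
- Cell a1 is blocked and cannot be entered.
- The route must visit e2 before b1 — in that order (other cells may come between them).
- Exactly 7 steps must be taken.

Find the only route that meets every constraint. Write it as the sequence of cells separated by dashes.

The waypoints must appear in the order e2, b1, with no cell reused.
Route from d2: right to e2, up to e1, 3× left (reaching b1), down to b2, left to a2 — 7 moves in all.
Check: order respected (1 at step 1, 2 at step 5); 7 moves as required.

d2 - e2 - e1 - d1 - c1 - b1 - b2 - a2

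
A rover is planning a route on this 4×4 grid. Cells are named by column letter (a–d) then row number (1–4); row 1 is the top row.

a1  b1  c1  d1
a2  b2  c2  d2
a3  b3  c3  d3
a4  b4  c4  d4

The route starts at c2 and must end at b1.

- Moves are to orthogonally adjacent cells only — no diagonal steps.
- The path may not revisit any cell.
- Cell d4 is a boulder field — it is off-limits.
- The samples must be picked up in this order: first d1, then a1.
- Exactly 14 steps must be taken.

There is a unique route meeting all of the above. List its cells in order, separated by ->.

The waypoints must appear in the order d1, a1, with no cell reused.
Route from c2: up 1 to c1, right 1 to d1, down 2 to d3, left 1 to c3, down 1 to c4, left 2 to a4, up 1 to a3, right 1 to b3, up 1 to b2, left 1 to a2, up 1 to a1, right 1 to b1 — 14 moves in all.
Check: order respected (d1 at step 2, a1 at step 13); 14 moves as required.

c2 -> c1 -> d1 -> d2 -> d3 -> c3 -> c4 -> b4 -> a4 -> a3 -> b3 -> b2 -> a2 -> a1 -> b1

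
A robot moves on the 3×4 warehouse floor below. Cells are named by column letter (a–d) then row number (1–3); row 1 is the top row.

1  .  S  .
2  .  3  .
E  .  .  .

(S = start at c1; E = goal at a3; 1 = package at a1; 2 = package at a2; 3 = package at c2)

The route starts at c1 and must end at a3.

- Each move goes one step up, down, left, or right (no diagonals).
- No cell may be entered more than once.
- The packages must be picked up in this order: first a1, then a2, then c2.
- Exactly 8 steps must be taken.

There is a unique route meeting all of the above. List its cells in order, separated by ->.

The waypoints must appear in the order a1, a2, c2, with no cell reused.
Route from c1: 2× left (reaching a1), down to a2, 2× right (reaching c2), down to c3, 2× left (reaching a3) — 8 moves in all.
Check: order respected (1 at step 2, 2 at step 3, 3 at step 5); 8 moves as required.

c1 -> b1 -> a1 -> a2 -> b2 -> c2 -> c3 -> b3 -> a3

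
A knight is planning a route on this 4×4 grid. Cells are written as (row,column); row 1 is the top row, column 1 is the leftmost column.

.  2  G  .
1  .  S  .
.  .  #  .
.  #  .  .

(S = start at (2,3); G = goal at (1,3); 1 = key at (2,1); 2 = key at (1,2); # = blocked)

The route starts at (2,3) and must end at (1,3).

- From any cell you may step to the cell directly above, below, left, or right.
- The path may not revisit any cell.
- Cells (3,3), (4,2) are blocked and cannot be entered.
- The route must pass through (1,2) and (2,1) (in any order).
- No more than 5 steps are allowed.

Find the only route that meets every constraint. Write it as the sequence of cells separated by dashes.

Any route must reach (1,2) and (2,1) and still end at (1,3) within 5 moves, so the order of the required stops is forced.
Route from (2,3): 2× left (reaching (2,1)), up to (1,1), 2× right (reaching (1,3)) — 5 moves in all.
Check: all required cells visited; 5 ≤ 5 moves.

(2,3) - (2,2) - (2,1) - (1,1) - (1,2) - (1,3)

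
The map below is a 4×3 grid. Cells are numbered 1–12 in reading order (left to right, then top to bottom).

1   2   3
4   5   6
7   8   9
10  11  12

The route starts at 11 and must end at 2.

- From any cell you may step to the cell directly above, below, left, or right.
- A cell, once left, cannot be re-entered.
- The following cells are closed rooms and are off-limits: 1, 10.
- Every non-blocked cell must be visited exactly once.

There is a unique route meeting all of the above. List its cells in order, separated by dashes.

11 - 12 - 9 - 8 - 7 - 4 - 5 - 6 - 3 - 2

Need to visit all 10 open cells exactly once, starting at 11 and ending at 2.
Route from 11: right to 12, up to 9, 2× left (reaching 7), up to 4, 2× right (reaching 6), up to 3, left to 2 — 9 moves in all.
Check: all 10 open cells covered.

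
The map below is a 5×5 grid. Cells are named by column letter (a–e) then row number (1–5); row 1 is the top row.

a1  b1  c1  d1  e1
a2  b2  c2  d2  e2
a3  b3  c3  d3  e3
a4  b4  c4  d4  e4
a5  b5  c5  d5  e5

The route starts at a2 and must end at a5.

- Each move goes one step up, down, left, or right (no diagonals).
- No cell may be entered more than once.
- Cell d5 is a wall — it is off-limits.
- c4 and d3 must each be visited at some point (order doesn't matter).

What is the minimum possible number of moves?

9

Any route passes through c4 and d3 in some order between a2 and a5. Summing Manhattan distances along each leg and taking the cheapest ordering (a2 → d3 → c4 → a5) gives a lower bound of 4 + 2 + 3 = 9 moves.
A route of 9 moves achieves this: a2 → a3 → b3 → c3 → d3 → d4 → c4 → c5 → b5 → a5.
Since 9 matches the lower bound, it is optimal.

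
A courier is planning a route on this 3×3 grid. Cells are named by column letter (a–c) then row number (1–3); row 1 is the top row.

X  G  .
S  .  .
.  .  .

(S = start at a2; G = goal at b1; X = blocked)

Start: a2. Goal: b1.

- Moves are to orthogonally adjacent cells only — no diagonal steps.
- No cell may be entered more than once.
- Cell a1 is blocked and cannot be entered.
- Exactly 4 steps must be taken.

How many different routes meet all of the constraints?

2

Need simple routes of exactly 4 moves from a2 to b1 (Manhattan distance 2, so 1 moves are spent on a detour and 1 undoing it).
Enumerating: a2 a3 b3 b2 b1 | a2 b2 c2 c1 b1.
That gives 2 routes.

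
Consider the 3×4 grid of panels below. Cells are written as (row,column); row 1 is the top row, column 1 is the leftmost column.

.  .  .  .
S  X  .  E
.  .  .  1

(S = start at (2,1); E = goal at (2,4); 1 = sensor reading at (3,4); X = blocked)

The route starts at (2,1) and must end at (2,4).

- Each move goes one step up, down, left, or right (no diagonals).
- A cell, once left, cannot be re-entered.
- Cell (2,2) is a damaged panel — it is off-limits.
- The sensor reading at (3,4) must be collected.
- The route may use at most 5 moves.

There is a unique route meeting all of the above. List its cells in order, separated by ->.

(2,1) -> (3,1) -> (3,2) -> (3,3) -> (3,4) -> (2,4)

The budget equals the shortest possible length, so every move has to be on a shortest route through the required cells.
Route from (2,1): down 1 to (3,1), right 3 to (3,4), up 1 to (2,4) — 5 moves in all.
Check: all required cells visited; 5 ≤ 5 moves.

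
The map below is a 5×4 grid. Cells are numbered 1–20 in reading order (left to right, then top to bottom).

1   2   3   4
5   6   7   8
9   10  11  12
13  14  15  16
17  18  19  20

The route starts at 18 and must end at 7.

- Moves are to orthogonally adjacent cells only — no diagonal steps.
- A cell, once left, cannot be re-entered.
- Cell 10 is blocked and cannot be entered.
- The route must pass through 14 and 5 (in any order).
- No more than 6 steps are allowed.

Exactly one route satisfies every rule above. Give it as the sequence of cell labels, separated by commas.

18, 14, 13, 9, 5, 6, 7

Any route must reach 14 and 5 and still end at 7 within 6 moves, so the order of the required stops is forced.
Route from 18: up to 14, left to 13, 2× up (reaching 5), 2× right (reaching 7) — 6 moves in all.
Check: all required cells visited; 6 ≤ 6 moves.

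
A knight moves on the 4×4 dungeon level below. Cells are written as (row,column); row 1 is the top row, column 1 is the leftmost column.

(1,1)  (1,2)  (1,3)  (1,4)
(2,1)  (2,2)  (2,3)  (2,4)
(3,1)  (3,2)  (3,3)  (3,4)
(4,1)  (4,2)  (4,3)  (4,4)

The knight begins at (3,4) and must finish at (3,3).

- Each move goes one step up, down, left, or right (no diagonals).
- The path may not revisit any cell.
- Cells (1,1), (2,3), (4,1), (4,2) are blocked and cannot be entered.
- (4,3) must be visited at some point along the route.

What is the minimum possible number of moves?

3

Any route passes through (4,3) somewhere between (3,4) and (3,3). Summing Manhattan distances along the two legs ((3,4) → (4,3) → (3,3)) gives a lower bound of 2 + 1 = 3 moves.
A route of 3 moves achieves this: (3,4) → (4,4) → (4,3) → (3,3).
Since 3 matches the lower bound, it is optimal.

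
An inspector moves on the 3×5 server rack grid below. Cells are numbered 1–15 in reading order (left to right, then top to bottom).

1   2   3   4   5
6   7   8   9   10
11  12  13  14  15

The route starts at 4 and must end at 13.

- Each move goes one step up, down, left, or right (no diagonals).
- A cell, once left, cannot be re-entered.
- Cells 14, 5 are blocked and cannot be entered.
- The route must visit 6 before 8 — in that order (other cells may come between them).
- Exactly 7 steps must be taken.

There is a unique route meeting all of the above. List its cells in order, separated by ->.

The waypoints must appear in the order 6, 8, with no cell reused.
Route from 4: 3× left (reaching 1), down to 6, 2× right (reaching 8), down to 13 — 7 moves in all.
Check: order respected (6 at step 4, 8 at step 6); 7 moves as required.

4 -> 3 -> 2 -> 1 -> 6 -> 7 -> 8 -> 13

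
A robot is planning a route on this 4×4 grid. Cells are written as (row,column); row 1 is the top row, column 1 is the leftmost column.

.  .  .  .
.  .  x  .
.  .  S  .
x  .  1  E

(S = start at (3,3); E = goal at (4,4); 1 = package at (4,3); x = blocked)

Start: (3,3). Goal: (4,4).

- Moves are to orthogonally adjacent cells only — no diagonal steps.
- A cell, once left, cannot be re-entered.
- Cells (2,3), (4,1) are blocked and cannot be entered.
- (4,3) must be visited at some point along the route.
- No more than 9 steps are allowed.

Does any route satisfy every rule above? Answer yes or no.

One route that works: (3,3) → (4,3) → (4,4).

yes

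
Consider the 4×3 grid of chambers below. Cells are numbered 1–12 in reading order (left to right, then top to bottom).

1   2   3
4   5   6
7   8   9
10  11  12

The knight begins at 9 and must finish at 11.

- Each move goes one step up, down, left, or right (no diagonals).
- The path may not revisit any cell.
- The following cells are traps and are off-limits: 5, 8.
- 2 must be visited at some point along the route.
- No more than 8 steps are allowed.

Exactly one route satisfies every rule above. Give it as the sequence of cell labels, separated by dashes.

Any route must reach 2 and still end at 11 within 8 moves, so the order of the required stops is forced.
Route from 9: up 2 to 3, left 2 to 1, down 3 to 10, right 1 to 11 — 8 moves in all.
Check: all required cells visited; 8 ≤ 8 moves.

9 - 6 - 3 - 2 - 1 - 4 - 7 - 10 - 11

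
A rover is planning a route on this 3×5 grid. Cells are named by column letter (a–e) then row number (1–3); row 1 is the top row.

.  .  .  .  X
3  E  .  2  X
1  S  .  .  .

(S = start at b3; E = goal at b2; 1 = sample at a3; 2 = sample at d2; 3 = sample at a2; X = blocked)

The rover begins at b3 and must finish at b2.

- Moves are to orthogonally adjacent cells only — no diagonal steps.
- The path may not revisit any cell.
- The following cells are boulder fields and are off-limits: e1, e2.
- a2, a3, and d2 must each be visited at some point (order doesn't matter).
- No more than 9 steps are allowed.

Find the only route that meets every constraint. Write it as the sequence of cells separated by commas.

b3, a3, a2, a1, b1, c1, d1, d2, c2, b2

The budget equals the shortest possible length, so every move has to be on a shortest route through the required cells.
Route from b3: left to a3, 2× up (reaching a1), 3× right (reaching d1), down to d2, 2× left (reaching b2) — 9 moves in all.
Check: all required cells visited; 9 ≤ 9 moves.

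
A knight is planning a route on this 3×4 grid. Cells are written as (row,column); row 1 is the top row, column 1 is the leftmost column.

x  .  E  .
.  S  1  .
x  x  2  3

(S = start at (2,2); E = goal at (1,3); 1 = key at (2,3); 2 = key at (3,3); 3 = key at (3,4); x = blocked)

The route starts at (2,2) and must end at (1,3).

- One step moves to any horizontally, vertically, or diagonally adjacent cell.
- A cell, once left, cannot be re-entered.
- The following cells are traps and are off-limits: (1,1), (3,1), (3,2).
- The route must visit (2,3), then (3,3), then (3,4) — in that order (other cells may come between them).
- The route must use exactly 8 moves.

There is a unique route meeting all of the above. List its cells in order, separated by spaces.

The waypoints must appear in the order (2,3), (3,3), (3,4), with no cell reused.
Route from (2,2): left 1 to (2,1), up-right 1 to (1,2), down-right 1 to (2,3), down 1 to (3,3), right 1 to (3,4), up 2 to (1,4), left 1 to (1,3) — 8 moves in all.
Check: order respected (1 at step 3, 2 at step 4, 3 at step 5); 8 moves as required.

(2,2) (2,1) (1,2) (2,3) (3,3) (3,4) (2,4) (1,4) (1,3)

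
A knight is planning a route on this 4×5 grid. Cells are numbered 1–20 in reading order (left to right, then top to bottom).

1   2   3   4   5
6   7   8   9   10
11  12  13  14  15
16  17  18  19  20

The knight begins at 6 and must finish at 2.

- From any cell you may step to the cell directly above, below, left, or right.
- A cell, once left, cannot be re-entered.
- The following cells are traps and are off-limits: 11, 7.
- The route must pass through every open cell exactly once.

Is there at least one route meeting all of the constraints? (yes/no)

Cell 16 has only one open neighbour but is neither the start nor the goal, so a Hamiltonian route would have to both enter and leave it through the same neighbour — impossible without revisiting.

no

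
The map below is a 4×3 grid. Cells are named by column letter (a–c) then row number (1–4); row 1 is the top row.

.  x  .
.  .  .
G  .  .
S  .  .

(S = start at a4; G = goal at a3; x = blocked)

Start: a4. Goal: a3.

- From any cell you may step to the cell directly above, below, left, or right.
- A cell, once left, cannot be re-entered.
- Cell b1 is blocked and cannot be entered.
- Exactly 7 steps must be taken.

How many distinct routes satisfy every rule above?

Need simple routes of exactly 7 moves from a4 to a3 (Manhattan distance 1, so 3 moves are spent on a detour and 3 undoing it).
Enumerating: a4 b4 b3 c3 c2 b2 a2 a3 | a4 b4 c4 c3 c2 b2 b3 a3 | a4 b4 c4 c3 c2 b2 a2 a3 | a4 b4 c4 c3 b3 b2 a2 a3.
That gives 4 routes.

4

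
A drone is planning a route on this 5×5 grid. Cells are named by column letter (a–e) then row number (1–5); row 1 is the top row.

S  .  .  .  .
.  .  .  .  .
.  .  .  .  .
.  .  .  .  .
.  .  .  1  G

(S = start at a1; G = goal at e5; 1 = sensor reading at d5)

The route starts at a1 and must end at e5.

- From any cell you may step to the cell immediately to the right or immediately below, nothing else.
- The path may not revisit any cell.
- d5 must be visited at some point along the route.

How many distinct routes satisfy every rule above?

35

A right/down-only route from a1 to e5 makes exactly 4 down-moves and 4 right-moves in some order.
With no other constraints that would be C(8,4) = 70 routes.
Split at d5 and multiply the segment counts: a1→d5: 35; d5→e5: 1; product = 35.
That gives 35 routes.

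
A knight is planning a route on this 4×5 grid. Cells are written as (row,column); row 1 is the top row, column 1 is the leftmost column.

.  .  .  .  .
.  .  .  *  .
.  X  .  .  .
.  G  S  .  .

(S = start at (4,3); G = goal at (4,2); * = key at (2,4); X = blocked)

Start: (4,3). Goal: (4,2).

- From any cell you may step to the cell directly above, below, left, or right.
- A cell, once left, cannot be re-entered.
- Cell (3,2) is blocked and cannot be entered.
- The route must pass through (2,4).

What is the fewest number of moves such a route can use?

Any route passes through (2,4) somewhere between (4,3) and (4,2). Summing Manhattan distances along the two legs ((4,3) → (2,4) → (4,2)) gives a lower bound of 3 + 4 = 7 moves.
The shortest route satisfying every rule uses 9 moves: (4,3) → (3,3) → (3,4) → (2,4) → (2,3) → (2,2) → (2,1) → (3,1) → (4,1) → (4,2).
The no-revisit rule (legs can't share cells) pushes the minimum above the 7-move bound; an exhaustive check rules out every length from 7 to 8, leaving 9 as the minimum.

9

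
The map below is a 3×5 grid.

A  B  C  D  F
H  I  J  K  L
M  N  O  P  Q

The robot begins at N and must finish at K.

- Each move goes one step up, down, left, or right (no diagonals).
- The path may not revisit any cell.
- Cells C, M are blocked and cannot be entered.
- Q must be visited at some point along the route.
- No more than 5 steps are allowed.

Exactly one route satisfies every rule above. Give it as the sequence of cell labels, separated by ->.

The 5-move cap with required stops at Q leaves no slack for detours.
Route from N: 3× right (reaching Q), up to L, left to K — 5 moves in all.
Check: all required cells visited; 5 ≤ 5 moves.

N -> O -> P -> Q -> L -> K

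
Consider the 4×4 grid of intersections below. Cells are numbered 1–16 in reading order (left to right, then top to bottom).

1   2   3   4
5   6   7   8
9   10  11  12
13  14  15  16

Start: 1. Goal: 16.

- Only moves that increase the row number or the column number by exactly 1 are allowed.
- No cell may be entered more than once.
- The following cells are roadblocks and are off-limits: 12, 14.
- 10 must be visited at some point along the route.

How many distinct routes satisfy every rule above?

3

A right/down-only route from 1 to 16 makes exactly 3 down-moves and 3 right-moves in some order.
With no other constraints that would be C(6,3) = 20 routes.
Split at 10 and multiply the segment counts (each segment already excludes blocked cells): 1→10: 3; 10→16: 1; product = 3.
That gives 3 routes.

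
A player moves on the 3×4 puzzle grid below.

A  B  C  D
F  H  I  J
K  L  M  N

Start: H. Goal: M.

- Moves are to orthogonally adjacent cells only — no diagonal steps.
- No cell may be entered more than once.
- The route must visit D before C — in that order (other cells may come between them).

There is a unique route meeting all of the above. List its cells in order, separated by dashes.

H - I - J - D - C - B - A - F - K - L - M

The waypoints must appear in the order D, C, with no cell reused.
Route from H: 2× right (reaching J), up to D, 3× left (reaching A), 2× down (reaching K), 2× right (reaching M) — 10 moves in all.
Check: order respected (D at step 3, C at step 4).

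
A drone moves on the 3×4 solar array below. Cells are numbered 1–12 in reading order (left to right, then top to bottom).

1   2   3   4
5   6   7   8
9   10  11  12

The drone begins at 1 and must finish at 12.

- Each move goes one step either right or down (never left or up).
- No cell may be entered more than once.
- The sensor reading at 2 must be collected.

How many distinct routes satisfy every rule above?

6

A right/down-only route from 1 to 12 makes exactly 2 down-moves and 3 right-moves in some order.
With no other constraints that would be C(5,2) = 10 routes.
Split at 2 and multiply the segment counts: 1→2: 1; 2→12: 6; product = 6.
That gives 6 routes.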